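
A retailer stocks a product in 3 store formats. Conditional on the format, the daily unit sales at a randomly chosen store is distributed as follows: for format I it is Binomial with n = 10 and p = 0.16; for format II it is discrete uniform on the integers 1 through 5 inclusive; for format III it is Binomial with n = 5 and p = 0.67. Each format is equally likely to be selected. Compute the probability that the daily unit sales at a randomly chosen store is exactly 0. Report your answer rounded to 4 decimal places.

0.0596

Conditional on each format, P(X = 0): I: 0.174901; II: 0; III: 0.00391354.
By total probability, P(X = 0) = 0.333333·0.174901 + 0.333333·0 + 0.333333·0.00391354 = 0.0596049.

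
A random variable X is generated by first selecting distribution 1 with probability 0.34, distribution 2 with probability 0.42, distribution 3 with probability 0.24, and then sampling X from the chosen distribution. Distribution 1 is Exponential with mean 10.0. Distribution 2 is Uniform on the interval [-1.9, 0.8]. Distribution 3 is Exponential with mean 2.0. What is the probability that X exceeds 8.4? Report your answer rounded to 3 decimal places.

Conditional on each component, P(X > 8.4): 1: 0.431711; 2: 0; 3: 0.0149956.
By total probability, P(X > 8.4) = 0.34·0.431711 + 0.42·0 + 0.24·0.0149956 = 0.150381.

0.150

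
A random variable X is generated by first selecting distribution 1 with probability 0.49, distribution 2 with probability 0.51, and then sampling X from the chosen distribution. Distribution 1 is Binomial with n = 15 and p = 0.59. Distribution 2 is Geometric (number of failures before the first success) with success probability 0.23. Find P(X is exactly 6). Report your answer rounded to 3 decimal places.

0.058

Conditional on each component, P(X = 6): 1: 0.0691148; 2: 0.0479371.
By total probability, P(X = 6) = 0.49·0.0691148 + 0.51·0.0479371 = 0.0583142.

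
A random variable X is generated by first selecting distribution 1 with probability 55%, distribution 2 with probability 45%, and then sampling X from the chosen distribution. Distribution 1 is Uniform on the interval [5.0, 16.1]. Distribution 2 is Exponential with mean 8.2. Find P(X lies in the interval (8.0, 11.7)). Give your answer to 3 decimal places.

Conditional on each component, P(8.0 < X < 11.7): 1: 0.333333; 2: 0.136894.
By total probability, P(8.0 < X < 11.7) = 0.55·0.333333 + 0.45·0.136894 = 0.244935.

0.245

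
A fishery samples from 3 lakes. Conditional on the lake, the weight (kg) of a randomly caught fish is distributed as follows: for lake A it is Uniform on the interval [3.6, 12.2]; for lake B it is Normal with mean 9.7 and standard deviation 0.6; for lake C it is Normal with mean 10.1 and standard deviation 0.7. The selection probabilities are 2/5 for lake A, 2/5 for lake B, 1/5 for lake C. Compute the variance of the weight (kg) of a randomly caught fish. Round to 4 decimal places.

3.6257

Per component, A: μ=7.9, E[X²]=68.5733; B: μ=9.7, E[X²]=94.45; C: μ=10.1, E[X²]=102.5.
E[X] = 0.4·7.9 + 0.4·9.7 + 0.2·10.1 = 9.06.
E[X²] = 0.4·68.5733 + 0.4·94.45 + 0.2·102.5 = 85.7093.
Var(X) = E[X²] − (E[X])² = 85.7093 − 82.0836 = 3.62573.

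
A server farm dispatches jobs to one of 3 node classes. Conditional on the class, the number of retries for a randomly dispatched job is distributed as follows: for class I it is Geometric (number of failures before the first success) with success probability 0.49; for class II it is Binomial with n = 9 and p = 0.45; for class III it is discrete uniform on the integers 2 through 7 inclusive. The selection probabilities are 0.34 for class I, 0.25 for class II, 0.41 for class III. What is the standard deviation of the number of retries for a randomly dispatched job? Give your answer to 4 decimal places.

Per component, I: μ=1.04082, E[X²]=3.20741; II: μ=4.05, E[X²]=18.63; III: μ=4.5, E[X²]=23.1667.
E[X] = 0.34·1.04082 + 0.25·4.05 + 0.41·4.5 = 3.21138.
E[X²] = 0.34·3.20741 + 0.25·18.63 + 0.41·23.1667 = 15.2464.
Var(X) = E[X²] − (E[X])² = 15.2464 − 10.3129 = 4.93341.
SD(X) = √4.93341 = 2.22113.

2.2211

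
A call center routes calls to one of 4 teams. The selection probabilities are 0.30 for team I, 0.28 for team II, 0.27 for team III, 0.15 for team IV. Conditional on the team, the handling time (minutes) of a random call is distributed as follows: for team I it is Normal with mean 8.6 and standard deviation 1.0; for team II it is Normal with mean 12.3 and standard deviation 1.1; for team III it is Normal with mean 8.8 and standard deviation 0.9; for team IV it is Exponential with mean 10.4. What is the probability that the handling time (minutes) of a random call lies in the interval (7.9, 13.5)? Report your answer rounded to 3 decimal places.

0.725

Conditional on each team, P(7.9 < X < 13.5): I: 0.758036; II: 0.862312; III: 0.841345; IV: 0.19479.
By total probability, P(7.9 < X < 13.5) = 0.3·0.758036 + 0.28·0.862312 + 0.27·0.841345 + 0.15·0.19479 = 0.72524.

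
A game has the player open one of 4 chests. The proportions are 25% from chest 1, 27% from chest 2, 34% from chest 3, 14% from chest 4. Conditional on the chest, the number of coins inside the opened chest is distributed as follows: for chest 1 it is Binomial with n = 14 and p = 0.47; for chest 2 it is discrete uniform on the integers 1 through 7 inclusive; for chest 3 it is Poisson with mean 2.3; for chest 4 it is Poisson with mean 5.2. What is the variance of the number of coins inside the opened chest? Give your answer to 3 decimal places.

Per component, 1: μ=6.58, E[X²]=46.7838; 2: μ=4, E[X²]=20; 3: μ=2.3, E[X²]=7.59; 4: μ=5.2, E[X²]=32.24.
E[X] = 0.25·6.58 + 0.27·4 + 0.34·2.3 + 0.14·5.2 = 4.235.
E[X²] = 0.25·46.7838 + 0.27·20 + 0.34·7.59 + 0.14·32.24 = 24.1901.
Var(X) = E[X²] − (E[X])² = 24.1901 − 17.9352 = 6.25492.

6.255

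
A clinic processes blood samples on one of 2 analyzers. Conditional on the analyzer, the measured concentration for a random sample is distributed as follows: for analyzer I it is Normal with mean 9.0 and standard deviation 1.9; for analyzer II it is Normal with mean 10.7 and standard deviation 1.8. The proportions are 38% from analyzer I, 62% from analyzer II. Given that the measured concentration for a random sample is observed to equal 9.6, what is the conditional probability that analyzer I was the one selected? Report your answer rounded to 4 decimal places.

0.3997

Likelihoods f(9.6 | ·): I: 0.199757; II: 0.183883.
Posterior ∝ prior × likelihood. Numerator for I: 0.38·0.199757 = 0.0759076.
Normalizing constant: 0.38·0.199757 + 0.62·0.183883 = 0.189915.
P(I | observation) = 0.0759076 / 0.189915 = 0.399692.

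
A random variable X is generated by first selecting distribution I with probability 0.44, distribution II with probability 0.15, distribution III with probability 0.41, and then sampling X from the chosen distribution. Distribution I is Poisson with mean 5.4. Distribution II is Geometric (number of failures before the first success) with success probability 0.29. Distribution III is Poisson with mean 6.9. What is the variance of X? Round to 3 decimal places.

8.671

Per component, I: μ=5.4, E[X²]=34.56; II: μ=2.44828, E[X²]=14.4364; III: μ=6.9, E[X²]=54.51.
E[X] = 0.44·5.4 + 0.15·2.44828 + 0.41·6.9 = 5.57224.
E[X²] = 0.44·34.56 + 0.15·14.4364 + 0.41·54.51 = 39.721.
Var(X) = E[X²] − (E[X])² = 39.721 − 31.0499 = 8.67108.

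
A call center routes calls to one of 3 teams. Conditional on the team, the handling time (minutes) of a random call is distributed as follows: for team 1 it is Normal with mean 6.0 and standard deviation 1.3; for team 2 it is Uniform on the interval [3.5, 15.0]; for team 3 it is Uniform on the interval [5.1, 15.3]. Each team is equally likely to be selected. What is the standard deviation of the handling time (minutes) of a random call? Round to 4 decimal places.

3.2188

Per component, 1: μ=6, E[X²]=37.69; 2: μ=9.25, E[X²]=96.5833; 3: μ=10.2, E[X²]=112.71.
E[X] = 0.333333·6 + 0.333333·9.25 + 0.333333·10.2 = 8.48333.
E[X²] = 0.333333·37.69 + 0.333333·96.5833 + 0.333333·112.71 = 82.3278.
Var(X) = E[X²] − (E[X])² = 82.3278 − 71.9669 = 10.3608.
SD(X) = √10.3608 = 3.21882.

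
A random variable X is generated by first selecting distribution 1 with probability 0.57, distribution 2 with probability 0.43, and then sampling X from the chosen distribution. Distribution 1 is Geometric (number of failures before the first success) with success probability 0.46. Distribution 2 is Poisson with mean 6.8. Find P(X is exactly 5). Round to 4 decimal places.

Conditional on each component, P(X = 5): 1: 0.0211216; 2: 0.134946.
By total probability, P(X = 5) = 0.57·0.0211216 + 0.43·0.134946 = 0.0700662.

0.0701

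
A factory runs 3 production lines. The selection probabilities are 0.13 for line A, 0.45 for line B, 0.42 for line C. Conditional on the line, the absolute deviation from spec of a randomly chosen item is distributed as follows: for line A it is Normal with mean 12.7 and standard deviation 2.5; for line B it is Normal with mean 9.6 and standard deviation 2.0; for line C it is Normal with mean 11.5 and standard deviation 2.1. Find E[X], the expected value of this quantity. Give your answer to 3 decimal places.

Component means — A: 12.7; B: 9.6; C: 11.5.
E[X] = 0.13·12.7 + 0.45·9.6 + 0.42·11.5 = 10.801.

10.801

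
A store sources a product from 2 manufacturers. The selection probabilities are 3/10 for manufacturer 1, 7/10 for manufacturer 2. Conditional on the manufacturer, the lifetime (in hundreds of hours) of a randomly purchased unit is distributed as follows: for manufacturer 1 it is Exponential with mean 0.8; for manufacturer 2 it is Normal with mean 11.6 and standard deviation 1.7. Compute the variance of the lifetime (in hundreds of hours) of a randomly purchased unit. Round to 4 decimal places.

Per component, 1: μ=0.8, E[X²]=1.28; 2: μ=11.6, E[X²]=137.45.
E[X] = 0.3·0.8 + 0.7·11.6 = 8.36.
E[X²] = 0.3·1.28 + 0.7·137.45 = 96.599.
Var(X) = E[X²] − (E[X])² = 96.599 − 69.8896 = 26.7094.

26.7094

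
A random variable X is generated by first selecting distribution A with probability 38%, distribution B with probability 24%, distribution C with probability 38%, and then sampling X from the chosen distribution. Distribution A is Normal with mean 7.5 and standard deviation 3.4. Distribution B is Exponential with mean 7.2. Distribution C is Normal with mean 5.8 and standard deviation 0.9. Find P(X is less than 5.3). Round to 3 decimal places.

0.333

Conditional on each component, P(X < 5.3): A: 0.258797; B: 0.521027; C: 0.289257.
By total probability, P(X < 5.3) = 0.38·0.258797 + 0.24·0.521027 + 0.38·0.289257 = 0.333307.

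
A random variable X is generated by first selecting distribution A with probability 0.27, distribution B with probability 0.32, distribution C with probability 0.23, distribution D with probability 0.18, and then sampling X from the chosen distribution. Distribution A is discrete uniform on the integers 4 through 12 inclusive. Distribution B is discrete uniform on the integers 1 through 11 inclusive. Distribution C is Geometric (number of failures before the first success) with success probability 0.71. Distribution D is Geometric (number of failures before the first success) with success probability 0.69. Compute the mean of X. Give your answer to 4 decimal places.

Component means — A: 8; B: 6; C: 0.408451; D: 0.449275.
E[X] = 0.27·8 + 0.32·6 + 0.23·0.408451 + 0.18·0.449275 = 4.25481.

4.2548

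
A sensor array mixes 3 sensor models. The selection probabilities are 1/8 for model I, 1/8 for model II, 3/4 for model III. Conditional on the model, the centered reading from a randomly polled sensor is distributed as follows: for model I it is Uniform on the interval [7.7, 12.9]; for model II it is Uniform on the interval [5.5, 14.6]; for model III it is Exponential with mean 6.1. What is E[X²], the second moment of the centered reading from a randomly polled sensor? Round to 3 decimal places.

For each component E[X²] = Var + (mean)², giving I: 108.343; II: 107.903; III: 74.42.
Overall E[X²] = 0.125·108.343 + 0.125·107.903 + 0.75·74.42 = 82.8458.

82.846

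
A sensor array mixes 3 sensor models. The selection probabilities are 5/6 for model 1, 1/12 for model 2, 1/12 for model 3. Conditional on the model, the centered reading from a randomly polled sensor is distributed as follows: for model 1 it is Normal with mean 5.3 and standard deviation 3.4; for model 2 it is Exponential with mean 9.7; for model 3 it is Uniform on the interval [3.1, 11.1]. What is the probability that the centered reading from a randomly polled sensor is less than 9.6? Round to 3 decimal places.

Conditional on each model, P(X < 9.6): 1: 0.897012; 2: 0.628308; 3: 0.8125.
By total probability, P(X < 9.6) = 0.833333·0.897012 + 0.0833333·0.628308 + 0.0833333·0.8125 = 0.867577.

0.868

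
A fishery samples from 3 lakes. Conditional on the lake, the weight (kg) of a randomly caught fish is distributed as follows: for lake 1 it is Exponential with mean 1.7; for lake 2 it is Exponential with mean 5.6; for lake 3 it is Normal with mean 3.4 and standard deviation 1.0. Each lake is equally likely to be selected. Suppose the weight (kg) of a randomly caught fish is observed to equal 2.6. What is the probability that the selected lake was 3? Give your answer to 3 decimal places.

Likelihoods f(2.6 | ·): 1: 0.127449; 2: 0.112247; 3: 0.289692.
Posterior ∝ prior × likelihood. Numerator for 3: 0.333333·0.289692 = 0.0965639.
Normalizing constant: 0.333333·0.127449 + 0.333333·0.112247 + 0.333333·0.289692 = 0.176463.
P(3 | observation) = 0.0965639 / 0.176463 = 0.54722.

0.547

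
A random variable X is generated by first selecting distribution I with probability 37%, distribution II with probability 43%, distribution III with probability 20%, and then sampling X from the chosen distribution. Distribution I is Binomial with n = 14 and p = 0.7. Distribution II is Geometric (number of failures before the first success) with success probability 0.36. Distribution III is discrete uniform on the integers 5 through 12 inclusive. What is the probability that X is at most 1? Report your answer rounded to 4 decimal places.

0.2539

Conditional on each component, P(X ≤ 1): I: 1.61027e-06; II: 0.5904; III: 0.
By total probability, P(X ≤ 1) = 0.37·1.61027e-06 + 0.43·0.5904 + 0.2·0 = 0.253873.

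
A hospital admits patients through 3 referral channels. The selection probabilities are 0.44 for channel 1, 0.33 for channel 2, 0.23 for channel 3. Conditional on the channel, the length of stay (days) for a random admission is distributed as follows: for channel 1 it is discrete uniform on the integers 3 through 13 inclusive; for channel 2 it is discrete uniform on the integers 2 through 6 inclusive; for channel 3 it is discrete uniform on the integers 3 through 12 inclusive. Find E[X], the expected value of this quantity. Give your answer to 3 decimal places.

Component means — 1: 8; 2: 4; 3: 7.5.
E[X] = 0.44·8 + 0.33·4 + 0.23·7.5 = 6.565.

6.565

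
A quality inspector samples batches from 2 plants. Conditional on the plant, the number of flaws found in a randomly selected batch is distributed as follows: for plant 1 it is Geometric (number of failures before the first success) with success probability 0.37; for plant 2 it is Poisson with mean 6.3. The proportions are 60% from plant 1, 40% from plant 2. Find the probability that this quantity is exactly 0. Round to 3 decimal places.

0.223

Conditional on each plant, P(X = 0): 1: 0.37; 2: 0.0018363.
By total probability, P(X = 0) = 0.6·0.37 + 0.4·0.0018363 = 0.222735.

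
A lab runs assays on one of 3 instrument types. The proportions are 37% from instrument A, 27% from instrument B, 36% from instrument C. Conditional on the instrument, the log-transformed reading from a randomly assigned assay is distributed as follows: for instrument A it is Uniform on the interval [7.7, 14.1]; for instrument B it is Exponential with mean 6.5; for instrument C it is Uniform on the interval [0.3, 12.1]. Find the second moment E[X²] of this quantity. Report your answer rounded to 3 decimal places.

86.053

For each component E[X²] = Var + (mean)², giving A: 122.223; B: 84.5; C: 50.0433.
Overall E[X²] = 0.37·122.223 + 0.27·84.5 + 0.36·50.0433 = 86.0532.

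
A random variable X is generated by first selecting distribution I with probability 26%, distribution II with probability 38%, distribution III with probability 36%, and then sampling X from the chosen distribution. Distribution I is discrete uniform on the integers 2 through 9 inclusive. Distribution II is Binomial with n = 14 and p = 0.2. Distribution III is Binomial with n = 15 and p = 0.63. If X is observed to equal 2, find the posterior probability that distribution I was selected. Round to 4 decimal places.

Likelihoods P(X=2 | ·): I: 0.125; II: 0.250139; III: 0.000101506.
Posterior ∝ prior × likelihood. Numerator for I: 0.26·0.125 = 0.0325.
Normalizing constant: 0.26·0.125 + 0.38·0.250139 + 0.36·0.000101506 = 0.127589.
P(I | observation) = 0.0325 / 0.127589 = 0.254724.

0.2547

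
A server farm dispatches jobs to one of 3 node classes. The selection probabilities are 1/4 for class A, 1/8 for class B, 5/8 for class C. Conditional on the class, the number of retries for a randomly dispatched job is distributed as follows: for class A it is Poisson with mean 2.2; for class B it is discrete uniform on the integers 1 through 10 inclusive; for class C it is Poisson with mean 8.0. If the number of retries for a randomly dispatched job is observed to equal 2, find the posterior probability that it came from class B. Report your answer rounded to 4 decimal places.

Likelihoods P(X=2 | ·): A: 0.268144; B: 0.1; C: 0.0107348.
Posterior ∝ prior × likelihood. Numerator for B: 0.125·0.1 = 0.0125.
Normalizing constant: 0.25·0.268144 + 0.125·0.1 + 0.625·0.0107348 = 0.0862452.
P(B | observation) = 0.0125 / 0.0862452 = 0.144936.

0.1449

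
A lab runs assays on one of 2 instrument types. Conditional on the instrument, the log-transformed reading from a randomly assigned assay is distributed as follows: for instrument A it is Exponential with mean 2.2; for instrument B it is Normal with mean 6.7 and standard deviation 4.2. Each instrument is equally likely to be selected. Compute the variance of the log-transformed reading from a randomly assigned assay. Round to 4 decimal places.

Per component, A: μ=2.2, E[X²]=9.68; B: μ=6.7, E[X²]=62.53.
E[X] = 0.5·2.2 + 0.5·6.7 = 4.45.
E[X²] = 0.5·9.68 + 0.5·62.53 = 36.105.
Var(X) = E[X²] − (E[X])² = 36.105 − 19.8025 = 16.3025.

16.3025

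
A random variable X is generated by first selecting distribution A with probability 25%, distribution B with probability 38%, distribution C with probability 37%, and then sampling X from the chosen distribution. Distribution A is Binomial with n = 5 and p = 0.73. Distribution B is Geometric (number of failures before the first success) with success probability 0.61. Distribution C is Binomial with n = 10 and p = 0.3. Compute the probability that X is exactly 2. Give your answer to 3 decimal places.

0.148

Conditional on each component, P(X = 2): A: 0.104891; B: 0.092781; C: 0.233474.
By total probability, P(X = 2) = 0.25·0.104891 + 0.38·0.092781 + 0.37·0.233474 = 0.147865.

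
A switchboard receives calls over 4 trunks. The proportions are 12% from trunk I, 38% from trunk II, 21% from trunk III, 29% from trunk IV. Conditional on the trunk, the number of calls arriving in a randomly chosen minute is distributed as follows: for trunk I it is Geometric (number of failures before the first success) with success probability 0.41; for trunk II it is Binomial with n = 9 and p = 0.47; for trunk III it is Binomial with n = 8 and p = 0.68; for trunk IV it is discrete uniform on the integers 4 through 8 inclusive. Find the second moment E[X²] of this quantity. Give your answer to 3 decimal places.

25.921

For each component E[X²] = Var + (mean)², giving I: 5.58061; II: 20.1348; III: 31.3344; IV: 38.
Overall E[X²] = 0.12·5.58061 + 0.38·20.1348 + 0.21·31.3344 + 0.29·38 = 25.9211.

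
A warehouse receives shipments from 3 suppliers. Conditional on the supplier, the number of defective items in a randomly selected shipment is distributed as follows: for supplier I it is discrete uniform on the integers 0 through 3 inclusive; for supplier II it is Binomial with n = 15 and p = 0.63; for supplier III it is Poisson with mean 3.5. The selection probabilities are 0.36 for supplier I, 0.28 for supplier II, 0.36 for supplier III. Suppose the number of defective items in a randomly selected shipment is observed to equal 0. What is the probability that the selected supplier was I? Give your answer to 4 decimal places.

Likelihoods P(X=0 | ·): I: 0.25; II: 3.33446e-07; III: 0.0301974.
Posterior ∝ prior × likelihood. Numerator for I: 0.36·0.25 = 0.09.
Normalizing constant: 0.36·0.25 + 0.28·3.33446e-07 + 0.36·0.0301974 = 0.100871.
P(I | observation) = 0.09 / 0.100871 = 0.892227.

0.8922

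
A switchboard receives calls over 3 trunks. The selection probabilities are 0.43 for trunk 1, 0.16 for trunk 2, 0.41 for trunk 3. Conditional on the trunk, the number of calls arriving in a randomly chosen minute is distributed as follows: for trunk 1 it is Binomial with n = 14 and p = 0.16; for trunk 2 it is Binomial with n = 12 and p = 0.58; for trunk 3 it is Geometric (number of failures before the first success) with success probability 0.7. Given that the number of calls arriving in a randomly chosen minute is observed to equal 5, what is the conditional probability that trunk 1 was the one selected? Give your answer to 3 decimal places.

Likelihoods P(X=5 | ·): 1: 0.0437097; 2: 0.119842; 3: 0.001701.
Posterior ∝ prior × likelihood. Numerator for 1: 0.43·0.0437097 = 0.0187952.
Normalizing constant: 0.43·0.0437097 + 0.16·0.119842 + 0.41·0.001701 = 0.0386673.
P(1 | observation) = 0.0187952 / 0.0386673 = 0.486073.

0.486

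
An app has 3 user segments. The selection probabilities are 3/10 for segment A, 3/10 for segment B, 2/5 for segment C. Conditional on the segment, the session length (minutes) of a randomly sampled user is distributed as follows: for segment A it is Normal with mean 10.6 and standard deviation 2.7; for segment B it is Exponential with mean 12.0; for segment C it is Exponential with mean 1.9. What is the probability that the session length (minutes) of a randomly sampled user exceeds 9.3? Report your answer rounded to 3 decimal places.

0.347

Conditional on each segment, P(X > 9.3): A: 0.684913; B: 0.460704; C: 0.00748588.
By total probability, P(X > 9.3) = 0.3·0.684913 + 0.3·0.460704 + 0.4·0.00748588 = 0.346679.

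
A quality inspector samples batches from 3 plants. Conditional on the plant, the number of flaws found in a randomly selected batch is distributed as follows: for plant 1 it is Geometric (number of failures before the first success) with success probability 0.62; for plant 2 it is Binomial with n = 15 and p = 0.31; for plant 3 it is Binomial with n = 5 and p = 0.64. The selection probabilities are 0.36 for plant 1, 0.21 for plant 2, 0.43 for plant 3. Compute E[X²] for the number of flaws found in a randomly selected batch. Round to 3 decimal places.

For each component E[X²] = Var + (mean)², giving 1: 1.3642; 2: 24.831; 3: 11.392.
Overall E[X²] = 0.36·1.3642 + 0.21·24.831 + 0.43·11.392 = 10.6042.

10.604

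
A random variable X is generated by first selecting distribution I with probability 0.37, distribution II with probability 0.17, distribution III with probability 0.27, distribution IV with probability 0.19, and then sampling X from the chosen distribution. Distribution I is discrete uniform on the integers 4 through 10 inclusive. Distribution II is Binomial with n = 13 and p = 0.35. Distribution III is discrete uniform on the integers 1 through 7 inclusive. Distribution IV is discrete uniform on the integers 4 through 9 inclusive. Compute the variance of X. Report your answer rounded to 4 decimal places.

Per component, I: μ=7, E[X²]=53; II: μ=4.55, E[X²]=23.66; III: μ=4, E[X²]=20; IV: μ=6.5, E[X²]=45.1667.
E[X] = 0.37·7 + 0.17·4.55 + 0.27·4 + 0.19·6.5 = 5.6785.
E[X²] = 0.37·53 + 0.17·23.66 + 0.27·20 + 0.19·45.1667 = 37.6139.
Var(X) = E[X²] − (E[X])² = 37.6139 − 32.2454 = 5.3685.

5.3685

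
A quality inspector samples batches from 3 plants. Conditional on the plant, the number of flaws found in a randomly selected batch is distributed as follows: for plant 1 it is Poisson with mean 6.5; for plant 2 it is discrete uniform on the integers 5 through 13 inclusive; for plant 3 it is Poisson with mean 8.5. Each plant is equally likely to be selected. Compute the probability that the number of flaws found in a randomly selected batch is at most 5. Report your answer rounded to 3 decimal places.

Conditional on each plant, P(X ≤ 5): 1: 0.369041; 2: 0.111111; 3: 0.149597.
By total probability, P(X ≤ 5) = 0.333333·0.369041 + 0.333333·0.111111 + 0.333333·0.149597 = 0.209916.

0.210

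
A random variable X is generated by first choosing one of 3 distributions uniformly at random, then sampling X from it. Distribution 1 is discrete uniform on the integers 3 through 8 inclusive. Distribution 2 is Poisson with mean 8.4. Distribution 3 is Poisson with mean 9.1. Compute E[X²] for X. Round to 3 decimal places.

68.012

For each component E[X²] = Var + (mean)², giving 1: 33.1667; 2: 78.96; 3: 91.91.
Overall E[X²] = 0.333333·33.1667 + 0.333333·78.96 + 0.333333·91.91 = 68.0122.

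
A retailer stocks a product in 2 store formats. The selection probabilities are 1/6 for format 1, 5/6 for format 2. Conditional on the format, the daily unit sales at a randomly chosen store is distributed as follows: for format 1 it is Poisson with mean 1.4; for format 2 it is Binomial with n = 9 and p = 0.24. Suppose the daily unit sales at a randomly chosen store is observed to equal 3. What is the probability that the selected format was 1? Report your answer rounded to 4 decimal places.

Likelihoods P(X=3 | ·): 1: 0.112777; 2: 0.223766.
Posterior ∝ prior × likelihood. Numerator for 1: 0.166667·0.112777 = 0.0187962.
Normalizing constant: 0.166667·0.112777 + 0.833333·0.223766 = 0.205268.
P(1 | observation) = 0.0187962 / 0.205268 = 0.0915689.

0.0916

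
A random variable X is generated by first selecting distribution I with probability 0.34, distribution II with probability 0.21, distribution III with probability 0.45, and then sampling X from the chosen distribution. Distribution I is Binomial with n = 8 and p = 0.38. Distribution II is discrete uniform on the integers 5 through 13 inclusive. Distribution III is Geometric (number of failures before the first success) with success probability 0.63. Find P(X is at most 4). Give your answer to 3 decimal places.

0.738

Conditional on each component, P(X ≤ 4): I: 0.855733; II: 0; III: 0.993066.
By total probability, P(X ≤ 4) = 0.34·0.855733 + 0.21·0 + 0.45·0.993066 = 0.737829.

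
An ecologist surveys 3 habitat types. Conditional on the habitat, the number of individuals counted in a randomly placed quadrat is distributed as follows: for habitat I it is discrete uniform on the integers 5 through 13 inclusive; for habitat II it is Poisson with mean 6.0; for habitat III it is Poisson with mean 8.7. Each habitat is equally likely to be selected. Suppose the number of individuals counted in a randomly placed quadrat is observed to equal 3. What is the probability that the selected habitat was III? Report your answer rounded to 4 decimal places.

Likelihoods P(X=3 | ·): I: 0; II: 0.0892351; III: 0.0182829.
Posterior ∝ prior × likelihood. Numerator for III: 0.333333·0.0182829 = 0.00609429.
Normalizing constant: 0.333333·0 + 0.333333·0.0892351 + 0.333333·0.0182829 = 0.0358393.
P(III | observation) = 0.00609429 / 0.0358393 = 0.170045.

0.1700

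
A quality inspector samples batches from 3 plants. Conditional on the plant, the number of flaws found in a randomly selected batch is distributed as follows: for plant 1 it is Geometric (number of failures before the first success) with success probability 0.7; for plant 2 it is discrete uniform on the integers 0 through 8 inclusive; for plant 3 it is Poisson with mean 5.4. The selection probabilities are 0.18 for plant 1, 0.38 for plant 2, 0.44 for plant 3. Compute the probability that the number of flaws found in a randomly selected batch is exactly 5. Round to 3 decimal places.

Conditional on each plant, P(X = 5): 1: 0.001701; 2: 0.111111; 3: 0.172821.
By total probability, P(X = 5) = 0.18·0.001701 + 0.38·0.111111 + 0.44·0.172821 = 0.11857.

0.119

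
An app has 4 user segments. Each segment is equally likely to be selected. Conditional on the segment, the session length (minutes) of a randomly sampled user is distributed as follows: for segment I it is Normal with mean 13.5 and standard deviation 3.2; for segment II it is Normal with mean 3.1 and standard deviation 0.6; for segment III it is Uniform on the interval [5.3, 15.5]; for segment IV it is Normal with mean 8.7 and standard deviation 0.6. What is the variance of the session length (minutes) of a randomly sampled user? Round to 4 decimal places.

Per component, I: μ=13.5, E[X²]=192.49; II: μ=3.1, E[X²]=9.97; III: μ=10.4, E[X²]=116.83; IV: μ=8.7, E[X²]=76.05.
E[X] = 0.25·13.5 + 0.25·3.1 + 0.25·10.4 + 0.25·8.7 = 8.925.
E[X²] = 0.25·192.49 + 0.25·9.97 + 0.25·116.83 + 0.25·76.05 = 98.835.
Var(X) = E[X²] − (E[X])² = 98.835 − 79.6556 = 19.1794.

19.1794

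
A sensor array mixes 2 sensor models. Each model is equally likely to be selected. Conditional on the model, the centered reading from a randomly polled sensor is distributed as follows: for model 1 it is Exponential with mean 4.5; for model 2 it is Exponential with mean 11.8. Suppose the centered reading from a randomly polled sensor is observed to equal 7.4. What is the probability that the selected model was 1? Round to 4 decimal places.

0.4867

Likelihoods f(7.4 | ·): 1: 0.0429155; 2: 0.0452651.
Posterior ∝ prior × likelihood. Numerator for 1: 0.5·0.0429155 = 0.0214578.
Normalizing constant: 0.5·0.0429155 + 0.5·0.0452651 = 0.0440903.
P(1 | observation) = 0.0214578 / 0.0440903 = 0.486677.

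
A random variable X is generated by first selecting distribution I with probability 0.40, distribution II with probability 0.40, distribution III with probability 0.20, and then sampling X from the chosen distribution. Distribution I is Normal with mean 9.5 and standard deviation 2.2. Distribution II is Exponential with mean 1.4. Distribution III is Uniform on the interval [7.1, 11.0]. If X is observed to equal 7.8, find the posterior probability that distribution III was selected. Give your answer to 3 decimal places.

Likelihoods f(7.8 | ·): I: 0.134532; II: 0.00271789; III: 0.25641.
Posterior ∝ prior × likelihood. Numerator for III: 0.2·0.25641 = 0.0512821.
Normalizing constant: 0.4·0.134532 + 0.4·0.00271789 + 0.2·0.25641 = 0.106182.
P(III | observation) = 0.0512821 / 0.106182 = 0.482963.

0.483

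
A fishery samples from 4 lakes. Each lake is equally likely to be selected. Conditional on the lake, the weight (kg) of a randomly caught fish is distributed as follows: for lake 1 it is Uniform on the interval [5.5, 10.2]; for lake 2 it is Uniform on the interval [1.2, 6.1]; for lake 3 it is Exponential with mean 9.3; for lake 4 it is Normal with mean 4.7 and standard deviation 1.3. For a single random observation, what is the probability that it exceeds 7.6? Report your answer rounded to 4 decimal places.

0.2519

Conditional on each lake, P(X > 7.6): 1: 0.553191; 2: 0; 3: 0.441665; 4: 0.0128482.
By total probability, P(X > 7.6) = 0.25·0.553191 + 0.25·0 + 0.25·0.441665 + 0.25·0.0128482 = 0.251926.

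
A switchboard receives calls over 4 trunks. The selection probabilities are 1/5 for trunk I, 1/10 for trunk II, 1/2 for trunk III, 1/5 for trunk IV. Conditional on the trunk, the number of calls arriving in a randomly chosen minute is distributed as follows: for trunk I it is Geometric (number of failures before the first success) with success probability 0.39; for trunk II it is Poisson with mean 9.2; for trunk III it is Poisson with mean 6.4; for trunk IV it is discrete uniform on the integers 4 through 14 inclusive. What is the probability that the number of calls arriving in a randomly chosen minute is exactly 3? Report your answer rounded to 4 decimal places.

Conditional on each trunk, P(X = 3): I: 0.0885226; II: 0.013113; III: 0.0725945; IV: 0.
By total probability, P(X = 3) = 0.2·0.0885226 + 0.1·0.013113 + 0.5·0.0725945 + 0.2·0 = 0.0553131.

0.0553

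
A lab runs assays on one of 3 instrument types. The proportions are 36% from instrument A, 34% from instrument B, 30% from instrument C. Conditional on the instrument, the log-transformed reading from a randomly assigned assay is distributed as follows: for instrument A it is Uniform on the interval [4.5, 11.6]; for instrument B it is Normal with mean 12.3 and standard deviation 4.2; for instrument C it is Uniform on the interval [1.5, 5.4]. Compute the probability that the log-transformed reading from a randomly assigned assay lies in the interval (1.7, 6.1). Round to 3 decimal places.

0.388

Conditional on each instrument, P(1.7 < X < 6.1): A: 0.225352; B: 0.0641418; C: 0.948718.
By total probability, P(1.7 < X < 6.1) = 0.36·0.225352 + 0.34·0.0641418 + 0.3·0.948718 = 0.38755.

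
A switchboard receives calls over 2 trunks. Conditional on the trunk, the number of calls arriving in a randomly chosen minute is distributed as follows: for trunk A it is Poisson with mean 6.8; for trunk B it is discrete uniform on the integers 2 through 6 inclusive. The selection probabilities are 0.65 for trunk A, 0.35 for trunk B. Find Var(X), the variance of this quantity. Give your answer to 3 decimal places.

Per component, A: μ=6.8, E[X²]=53.04; B: μ=4, E[X²]=18.
E[X] = 0.65·6.8 + 0.35·4 = 5.82.
E[X²] = 0.65·53.04 + 0.35·18 = 40.776.
Var(X) = E[X²] − (E[X])² = 40.776 − 33.8724 = 6.9036.

6.904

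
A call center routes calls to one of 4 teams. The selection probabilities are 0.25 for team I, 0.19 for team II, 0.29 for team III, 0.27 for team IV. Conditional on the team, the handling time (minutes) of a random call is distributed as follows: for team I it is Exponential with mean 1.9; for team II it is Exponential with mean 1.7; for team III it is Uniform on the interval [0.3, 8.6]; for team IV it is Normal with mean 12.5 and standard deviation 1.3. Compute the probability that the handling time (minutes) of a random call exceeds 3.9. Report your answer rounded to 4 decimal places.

0.4855

Conditional on each team, P(X > 3.9): I: 0.128397; II: 0.10085; III: 0.566265; IV: 1.
By total probability, P(X > 3.9) = 0.25·0.128397 + 0.19·0.10085 + 0.29·0.566265 + 0.27·1 = 0.485478.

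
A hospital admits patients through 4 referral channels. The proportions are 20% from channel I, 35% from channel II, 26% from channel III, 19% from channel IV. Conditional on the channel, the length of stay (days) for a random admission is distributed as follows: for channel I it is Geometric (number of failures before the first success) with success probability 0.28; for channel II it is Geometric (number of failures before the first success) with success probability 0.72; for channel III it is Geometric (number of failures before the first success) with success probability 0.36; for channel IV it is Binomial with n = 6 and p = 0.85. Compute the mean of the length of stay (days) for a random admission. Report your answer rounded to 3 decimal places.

2.082

Component means — I: 2.57143; II: 0.388889; III: 1.77778; IV: 5.1.
E[X] = 0.2·2.57143 + 0.35·0.388889 + 0.26·1.77778 + 0.19·5.1 = 2.08162.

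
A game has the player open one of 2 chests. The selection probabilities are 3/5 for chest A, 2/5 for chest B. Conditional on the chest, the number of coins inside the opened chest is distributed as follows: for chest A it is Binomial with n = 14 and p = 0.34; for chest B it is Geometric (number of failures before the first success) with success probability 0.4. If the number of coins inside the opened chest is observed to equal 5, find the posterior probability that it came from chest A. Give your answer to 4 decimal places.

0.9125

Likelihoods P(X=5 | ·): A: 0.216149; B: 0.031104.
Posterior ∝ prior × likelihood. Numerator for A: 0.6·0.216149 = 0.12969.
Normalizing constant: 0.6·0.216149 + 0.4·0.031104 = 0.142131.
P(A | observation) = 0.12969 / 0.142131 = 0.912464.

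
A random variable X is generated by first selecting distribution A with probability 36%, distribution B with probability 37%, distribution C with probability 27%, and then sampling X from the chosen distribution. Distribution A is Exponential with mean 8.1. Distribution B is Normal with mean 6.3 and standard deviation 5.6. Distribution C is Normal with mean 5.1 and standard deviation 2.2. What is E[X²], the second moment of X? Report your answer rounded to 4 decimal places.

For each component E[X²] = Var + (mean)², giving A: 131.22; B: 71.05; C: 30.85.
Overall E[X²] = 0.36·131.22 + 0.37·71.05 + 0.27·30.85 = 81.8572.

81.8572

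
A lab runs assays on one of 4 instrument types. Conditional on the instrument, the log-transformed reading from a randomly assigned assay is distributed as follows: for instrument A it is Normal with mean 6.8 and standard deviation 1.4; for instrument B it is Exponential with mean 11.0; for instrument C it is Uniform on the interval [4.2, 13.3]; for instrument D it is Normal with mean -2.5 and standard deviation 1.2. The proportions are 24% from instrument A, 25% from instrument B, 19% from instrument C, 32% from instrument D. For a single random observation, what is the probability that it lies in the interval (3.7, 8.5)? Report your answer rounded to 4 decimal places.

Conditional on each instrument, P(3.7 < X < 8.5): A: 0.874276; B: 0.252611; C: 0.472527; D: 1.19153e-07.
By total probability, P(3.7 < X < 8.5) = 0.24·0.874276 + 0.25·0.252611 + 0.19·0.472527 + 0.32·1.19153e-07 = 0.362759.

0.3628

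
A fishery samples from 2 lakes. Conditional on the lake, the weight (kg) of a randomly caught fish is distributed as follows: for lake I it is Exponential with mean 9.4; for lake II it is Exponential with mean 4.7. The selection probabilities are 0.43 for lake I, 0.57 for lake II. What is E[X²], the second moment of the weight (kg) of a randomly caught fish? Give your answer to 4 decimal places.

101.1722

For each component E[X²] = Var + (mean)², giving I: 176.72; II: 44.18.
Overall E[X²] = 0.43·176.72 + 0.57·44.18 = 101.172.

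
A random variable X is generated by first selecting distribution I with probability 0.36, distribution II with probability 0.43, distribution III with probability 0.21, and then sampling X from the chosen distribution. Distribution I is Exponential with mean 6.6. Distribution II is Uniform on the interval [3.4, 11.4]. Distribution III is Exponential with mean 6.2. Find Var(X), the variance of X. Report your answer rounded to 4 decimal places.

26.2885

Per component, I: μ=6.6, E[X²]=87.12; II: μ=7.4, E[X²]=60.0933; III: μ=6.2, E[X²]=76.88.
E[X] = 0.36·6.6 + 0.43·7.4 + 0.21·6.2 = 6.86.
E[X²] = 0.36·87.12 + 0.43·60.0933 + 0.21·76.88 = 73.3481.
Var(X) = E[X²] − (E[X])² = 73.3481 − 47.0596 = 26.2885.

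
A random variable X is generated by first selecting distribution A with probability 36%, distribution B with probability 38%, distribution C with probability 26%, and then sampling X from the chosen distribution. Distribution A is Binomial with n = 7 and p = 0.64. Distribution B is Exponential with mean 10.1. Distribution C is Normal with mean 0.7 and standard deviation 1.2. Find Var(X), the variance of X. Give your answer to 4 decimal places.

54.1069

Per component, A: μ=4.48, E[X²]=21.6832; B: μ=10.1, E[X²]=204.02; C: μ=0.7, E[X²]=1.93.
E[X] = 0.36·4.48 + 0.38·10.1 + 0.26·0.7 = 5.6328.
E[X²] = 0.36·21.6832 + 0.38·204.02 + 0.26·1.93 = 85.8354.
Var(X) = E[X²] − (E[X])² = 85.8354 − 31.7284 = 54.1069.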